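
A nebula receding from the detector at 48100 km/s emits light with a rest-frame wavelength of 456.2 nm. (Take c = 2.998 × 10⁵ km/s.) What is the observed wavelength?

536.3 nm

β = v/c = 48100/299800 = 0.1604.
Relativistic Doppler for wavelength: λ' = λ₀ · √((1 + β)/(1 − β)).
λ' = 456.2 × √(1.1604/0.8396) = 456.2 × 1.17567 ≈ 536.3 nm.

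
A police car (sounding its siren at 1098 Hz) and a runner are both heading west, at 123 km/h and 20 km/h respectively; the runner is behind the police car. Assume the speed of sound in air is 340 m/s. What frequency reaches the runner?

1014 Hz

123 km/h = 34.17 m/s; 20 km/h = 5.556 m/s.
The runner is behind, so the police car is moving away from it while the runner is moving toward the police car.
Both move, so f' = f · (v + v_o)/(v + v_s).
f' = 1098 × (340 + 5.556)/(340 + 34.17) = 1098 × 345.56/374.17 ≈ 1014 Hz.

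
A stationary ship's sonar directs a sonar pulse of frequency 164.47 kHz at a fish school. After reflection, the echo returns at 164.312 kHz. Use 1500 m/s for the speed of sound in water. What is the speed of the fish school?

0.72 m/s

Double Doppler shift off a moving reflector: f₂ = f₀ · (v + u)/(v − u) (u > 0 toward emitter).
Rearranging, u = v · (f₂ − f₀)/(f₂ + f₀) = 1500 × -0.158/328.782 ≈ -0.72 m/s.
So the fish school is moving at 0.72 m/s away from the emitter.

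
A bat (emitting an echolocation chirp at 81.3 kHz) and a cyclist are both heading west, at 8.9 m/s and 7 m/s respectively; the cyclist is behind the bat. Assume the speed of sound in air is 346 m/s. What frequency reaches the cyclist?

The cyclist is behind, so the bat is moving away from it while the cyclist is moving toward the bat.
General Doppler shift: f' = f · (v + v_o)/(v + v_s).
f' = 81.3 × (346 + 7)/(346 + 8.9) = 81.3 × 353/354.9 ≈ 80.9 kHz.

80.9 kHz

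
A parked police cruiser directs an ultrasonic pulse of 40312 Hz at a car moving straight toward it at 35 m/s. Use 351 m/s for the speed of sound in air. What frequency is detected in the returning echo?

At the car (a moving observer), f₁ = f₀ · (v + u)/v = 40312 × 386/351 ≈ 44332 Hz.
On reflection it acts as a source moving toward the stationary detector: f₂ = f₁ · v/(v − u) = 44332 × 351/316 ≈ 49242 Hz.
Equivalently f₂ = f₀ · (v + u)/(v − u).

49242 Hz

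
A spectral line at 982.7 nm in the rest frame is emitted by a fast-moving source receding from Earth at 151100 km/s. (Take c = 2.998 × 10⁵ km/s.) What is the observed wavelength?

β = v/c = 151100/299800 = 0.5040.
Relativistic Doppler for wavelength: λ' = λ₀ · √((1 + β)/(1 − β)).
λ' = 982.7 × √(1.5040/0.4960) = 982.7 × 1.74134 ≈ 1711.2 nm.

1711.2 nm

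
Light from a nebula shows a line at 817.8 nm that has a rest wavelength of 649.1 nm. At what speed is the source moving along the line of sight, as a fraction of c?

λ'/λ₀ = 1.2599 > 1 (redshift), so the source is receding.
λ'/λ₀ = √((1 + β)/(1 − β)) for a receding source ⇒ β = (r² − 1)/(r² + 1) with r = λ'/λ₀.
β = (1.5873 − 1)/(1.5873 + 1) ≈ 0.227.

0.227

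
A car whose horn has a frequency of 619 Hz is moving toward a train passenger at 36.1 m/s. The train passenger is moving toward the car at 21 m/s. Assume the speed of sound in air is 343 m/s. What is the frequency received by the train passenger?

734 Hz

General Doppler shift: f' = f · (v + v_o)/(v − v_s).
f' = 619 × (343 + 21)/(343 − 36.1) = 619 × 364/306.9 ≈ 734 Hz.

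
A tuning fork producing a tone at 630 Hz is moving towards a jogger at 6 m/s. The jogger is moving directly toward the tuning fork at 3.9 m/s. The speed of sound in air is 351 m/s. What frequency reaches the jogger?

648 Hz

With source approaching and observer approaching, f' = f · (v + v_o)/(v − v_s).
f' = 630 × (351 + 3.9)/(351 − 6) = 630 × 354.9/345 ≈ 648 Hz.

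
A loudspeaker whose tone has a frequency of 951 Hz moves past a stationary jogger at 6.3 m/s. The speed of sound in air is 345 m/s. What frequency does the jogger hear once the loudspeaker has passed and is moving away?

Receding: f₂ = f · v/(v + v_s) = 951 × 345/351.3 ≈ 934 Hz.

934 Hz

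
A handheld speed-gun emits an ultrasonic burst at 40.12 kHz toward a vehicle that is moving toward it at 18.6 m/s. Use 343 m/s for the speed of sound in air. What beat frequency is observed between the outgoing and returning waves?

4601 Hz

At the vehicle (a moving observer), f₁ = f₀ · (v + u)/v = 40.12 × 361.6/343 ≈ 42.30 kHz.
On reflection it acts as a source moving toward the stationary detector: f₂ = f₁ · v/(v − u) = 42.30 × 343/324.4 ≈ 44.72 kHz.
Beat frequency (with f₀ = 40120 Hz): |f₂ − f₀| = 2u·f₀/(v − u) = 2 × 18.6 × 40120/324.4 ≈ 4601 Hz.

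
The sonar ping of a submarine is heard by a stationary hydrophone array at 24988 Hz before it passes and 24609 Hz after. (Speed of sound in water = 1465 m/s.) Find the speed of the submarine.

f₁/f₂ = (v + v_s)/(v − v_s), so v_s = v · (f₁ − f₂)/(f₁ + f₂).
v_s = 1465 × (24988 − 24609)/(24988 + 24609) = 1465 × 379/49597 ≈ 11.2 m/s.

11.2 m/s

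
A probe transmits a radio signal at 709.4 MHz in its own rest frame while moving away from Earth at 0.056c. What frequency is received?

Relativistic Doppler for frequency: f' = f₀ · √((1 − β)/(1 + β)).
f' = 709.4 × √(0.9440/1.0560) = 709.4 × 0.94548 ≈ 670.7 MHz.

670.7 MHz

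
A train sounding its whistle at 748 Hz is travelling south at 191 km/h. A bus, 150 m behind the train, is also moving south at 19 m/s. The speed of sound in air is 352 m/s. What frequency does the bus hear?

191 km/h = 53.06 m/s.
The bus is behind, so the train is moving away from it while the bus is moving toward the train.
General Doppler shift: f' = f · (v + v_o)/(v + v_s).
f' = 748 × (352 + 19)/(352 + 53.06) = 748 × 371/405.06 ≈ 685 Hz.

685 Hz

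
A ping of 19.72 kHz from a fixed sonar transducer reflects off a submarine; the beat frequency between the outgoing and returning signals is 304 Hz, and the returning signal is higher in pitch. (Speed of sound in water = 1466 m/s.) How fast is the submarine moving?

11.2 m/s

Double Doppler shift off a moving reflector: f₂ = f₀ · (v + u)/(v − u) (u > 0 toward emitter).
Returning signal is higher, so f₂ = f₀ + Δf = 19720 + 304 = 20024 Hz.
Rearranging, u = v · (f₂ − f₀)/(f₂ + f₀) = 1466 × 304/39744 ≈ 11.2 m/s.
So the submarine is moving at 11.2 m/s toward the emitter.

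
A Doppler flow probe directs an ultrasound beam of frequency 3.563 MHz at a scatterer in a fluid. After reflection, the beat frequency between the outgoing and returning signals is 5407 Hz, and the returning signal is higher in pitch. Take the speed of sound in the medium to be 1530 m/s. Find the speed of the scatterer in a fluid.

Double Doppler shift off a moving reflector: f₂ = f₀ · (v + u)/(v − u) (u > 0 toward emitter).
Returning signal is higher, so f₂ = f₀ + Δf = 3563000 + 5407 = 3568407 Hz.
Rearranging, u = v · (f₂ − f₀)/(f₂ + f₀) = 1530 × 5407/7131407 ≈ 1.16 m/s.
So the scatterer in a fluid is moving at 1.16 m/s toward the emitter.

1.16 m/s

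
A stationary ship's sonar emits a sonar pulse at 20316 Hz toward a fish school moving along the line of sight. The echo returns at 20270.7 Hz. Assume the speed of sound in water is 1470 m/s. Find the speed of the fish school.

Double Doppler shift off a moving reflector: f₂ = f₀ · (v + u)/(v − u) (u > 0 toward emitter).
Rearranging, u = v · (f₂ − f₀)/(f₂ + f₀) = 1470 × -45.3/40586.7 ≈ -1.64 m/s.
So the fish school is moving at 1.64 m/s away from the emitter.

1.64 m/s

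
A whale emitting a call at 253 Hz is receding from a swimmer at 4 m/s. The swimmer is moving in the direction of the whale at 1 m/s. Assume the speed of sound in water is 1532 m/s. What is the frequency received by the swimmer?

With source receding and observer approaching, f' = f · (v + v_o)/(v + v_s).
f' = 253 × (1532 + 1)/(1532 + 4) = 253 × 1533/1536 ≈ 253 Hz.

253 Hz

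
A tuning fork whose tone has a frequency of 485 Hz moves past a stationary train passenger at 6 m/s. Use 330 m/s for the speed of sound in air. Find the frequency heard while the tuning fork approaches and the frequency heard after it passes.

494 Hz approaching; 476 Hz receding

Approaching: f₁ = f · v/(v − v_s) = 485 × 330/324 ≈ 494 Hz.
Receding: f₂ = f · v/(v + v_s) = 485 × 330/336 ≈ 476 Hz.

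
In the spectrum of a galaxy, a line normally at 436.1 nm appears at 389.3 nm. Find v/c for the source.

λ'/λ₀ = 0.8927 < 1 (blueshift), so the source is approaching.
λ'/λ₀ = √((1 − β)/(1 + β)) for an approaching source ⇒ β = (1 − r²)/(1 + r²) with r = λ'/λ₀.
β = (1 − 0.7969)/(1 + 0.7969) ≈ 0.113.

0.113c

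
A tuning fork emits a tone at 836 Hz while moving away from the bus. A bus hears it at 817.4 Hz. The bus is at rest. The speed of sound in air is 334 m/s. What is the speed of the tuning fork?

7.6 m/s

f' = f · v/(v + v_s) ⇒ v_s = v · |1 − f/f'|.
v_s = 334 × |1 − 836/817.4| = 334 × 0.02276 ≈ 7.6 m/s.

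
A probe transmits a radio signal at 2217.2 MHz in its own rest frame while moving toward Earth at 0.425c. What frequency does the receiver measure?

Relativistic Doppler for frequency: f' = f₀ · √((1 + β)/(1 − β)).
f' = 2217.2 × √(1.4250/0.5750) = 2217.2 × 1.57425 ≈ 3490.4 MHz.

3490.4 MHz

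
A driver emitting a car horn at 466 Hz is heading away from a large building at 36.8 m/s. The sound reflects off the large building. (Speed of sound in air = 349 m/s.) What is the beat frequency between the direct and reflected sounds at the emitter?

The large building receives the sound from a moving source: f₁ = f₀ · v/(v + v_e) = 466 × 349/385.8 ≈ 421.6 Hz.
On the return leg the driver is a moving observer: f₂ = f₁ · (v − v_e)/v = 421.6 × 312.2/349 ≈ 377.1 Hz.
Beat against the emitted tone: |f₂ − f₀| = 2v_e·f₀/(v + v_e) = 2 × 36.8 × 466/385.8 ≈ 89 Hz.

89 Hz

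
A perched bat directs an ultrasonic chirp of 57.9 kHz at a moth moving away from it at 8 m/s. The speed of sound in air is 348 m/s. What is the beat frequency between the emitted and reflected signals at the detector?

2602 Hz

The moth first receives the wave as a moving observer: f₁ = f₀ · (v − u)/v = 57.9 × (348 − 8)/348 ≈ 56.57 kHz.
The reflection then acts as a moving source: f₂ = f₁ · v/(v + u) ≈ 55.30 kHz.
Equivalently f₂ = f₀ · (v − u)/(v + u).
Beat frequency (with f₀ = 57900 Hz): |f₂ − f₀| = 2u·f₀/(v + u) = 2 × 8 × 57900/356 ≈ 2602 Hz.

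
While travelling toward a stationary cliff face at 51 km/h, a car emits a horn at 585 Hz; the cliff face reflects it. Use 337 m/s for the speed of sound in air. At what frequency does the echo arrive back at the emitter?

636 Hz

51 km/h = 14.17 m/s.
The cliff face receives the sound from a moving source: f₁ = f₀ · v/(v − v_e) = 585 × 337/322.83 ≈ 611 Hz.
On the return leg the car is a moving observer: f₂ = f₁ · (v + v_e)/v = 611 × 351.17/337 ≈ 636 Hz.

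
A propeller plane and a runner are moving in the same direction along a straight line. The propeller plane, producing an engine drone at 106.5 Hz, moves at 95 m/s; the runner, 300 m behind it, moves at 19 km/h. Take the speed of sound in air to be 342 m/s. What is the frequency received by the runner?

85 Hz

19 km/h = 5.278 m/s.
The runner is behind, so the propeller plane is moving away from it while the runner is moving toward the propeller plane.
General Doppler shift: f' = f · (v + v_o)/(v + v_s).
f' = 106.5 × (342 + 5.278)/(342 + 95) = 106.5 × 347.28/437 ≈ 85 Hz.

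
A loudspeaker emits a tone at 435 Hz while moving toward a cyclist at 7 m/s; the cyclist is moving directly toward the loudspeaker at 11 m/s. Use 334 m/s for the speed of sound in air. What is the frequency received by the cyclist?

459 Hz

General Doppler shift: f' = f · (v + v_o)/(v − v_s).
f' = 435 × (334 + 11)/(334 − 7) = 435 × 345/327 ≈ 459 Hz.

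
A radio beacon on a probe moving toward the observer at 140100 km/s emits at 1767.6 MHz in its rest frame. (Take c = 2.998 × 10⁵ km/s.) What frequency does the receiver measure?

2933.7 MHz

β = v/c = 140100/299800 = 0.4673.
Relativistic Doppler for frequency: f' = f₀ · √((1 + β)/(1 − β)).
f' = 1767.6 × √(1.4673/0.5327) = 1767.6 × 1.65968 ≈ 2933.7 MHz.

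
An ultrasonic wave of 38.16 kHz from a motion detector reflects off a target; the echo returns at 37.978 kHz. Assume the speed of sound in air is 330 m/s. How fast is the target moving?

0.79 m/s

Double Doppler shift off a moving reflector: f₂ = f₀ · (v + u)/(v − u) (u > 0 toward emitter).
Rearranging, u = v · (f₂ − f₀)/(f₂ + f₀) = 330 × -0.182/76.138 ≈ -0.79 m/s.
So the target is moving at 0.79 m/s away from the emitter.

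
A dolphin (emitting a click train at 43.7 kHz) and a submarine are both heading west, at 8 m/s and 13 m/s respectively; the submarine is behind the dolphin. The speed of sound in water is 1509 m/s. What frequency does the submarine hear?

43.8 kHz

The submarine is behind, so the dolphin is moving away from it while the submarine is moving toward the dolphin.
With source receding and observer approaching, f' = f · (v + v_o)/(v + v_s).
f' = 43.7 × (1509 + 13)/(1509 + 8) = 43.7 × 1522/1517 ≈ 43.8 kHz.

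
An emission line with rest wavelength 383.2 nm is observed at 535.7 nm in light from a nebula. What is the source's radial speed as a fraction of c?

0.323

λ'/λ₀ = 1.3980 > 1 (redshift), so the source is receding.
λ'/λ₀ = √((1 + β)/(1 − β)) for a receding source ⇒ β = (r² − 1)/(r² + 1) with r = λ'/λ₀.
β = (1.9543 − 1)/(1.9543 + 1) ≈ 0.323.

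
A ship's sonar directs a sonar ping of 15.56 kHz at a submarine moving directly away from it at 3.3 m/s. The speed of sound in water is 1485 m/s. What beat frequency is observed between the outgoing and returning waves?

69 Hz

At the submarine (a moving observer), f₁ = f₀ · (v − u)/v = 15.56 × 1481.7/1485 ≈ 15.5254 kHz.
The reflection then acts as a moving source: f₂ = f₁ · v/(v + u) ≈ 15.4910 kHz.
Beat frequency (with f₀ = 15560 Hz): |f₂ − f₀| = 2u·f₀/(v + u) = 2 × 3.3 × 15560/1488.3 ≈ 69 Hz.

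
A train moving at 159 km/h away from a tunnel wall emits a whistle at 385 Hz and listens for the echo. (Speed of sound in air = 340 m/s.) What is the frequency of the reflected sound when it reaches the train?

159 km/h = 44.17 m/s.
The tunnel wall receives the sound from a moving source: f₁ = f₀ · v/(v + v_e) = 385 × 340/384.17 ≈ 341 Hz.
On the return leg the train is a moving observer: f₂ = f₁ · (v − v_e)/v = 341 × 295.83/340 ≈ 296 Hz.

296 Hz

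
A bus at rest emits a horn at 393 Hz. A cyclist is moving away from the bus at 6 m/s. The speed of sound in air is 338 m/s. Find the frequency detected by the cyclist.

386 Hz

Only the observer moves, away from the source, so f' = f · (v − v_o)/v.
f' = 393 × (338 − 6)/338 = 393 × 332/338 ≈ 386 Hz.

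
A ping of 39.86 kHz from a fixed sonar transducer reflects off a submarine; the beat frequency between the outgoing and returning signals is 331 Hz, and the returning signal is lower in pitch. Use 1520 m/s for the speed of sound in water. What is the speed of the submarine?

Double Doppler shift off a moving reflector: f₂ = f₀ · (v + u)/(v − u) (u > 0 toward emitter).
Returning signal is lower, so f₂ = f₀ − Δf = 39860 − 331 = 39529 Hz.
Rearranging, u = v · (f₂ − f₀)/(f₂ + f₀) = 1520 × -331/79389 ≈ -6.3 m/s.
So the submarine is moving at 6.3 m/s away from the emitter.

6.3 m/s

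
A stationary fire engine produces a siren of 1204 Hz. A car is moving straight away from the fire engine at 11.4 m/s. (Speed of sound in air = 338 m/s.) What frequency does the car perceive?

1163 Hz

Only the observer moves, away from the source, so f' = f · (v − v_o)/v.
f' = 1204 × (338 − 11.4)/338 = 1204 × 326.6/338 ≈ 1163 Hz.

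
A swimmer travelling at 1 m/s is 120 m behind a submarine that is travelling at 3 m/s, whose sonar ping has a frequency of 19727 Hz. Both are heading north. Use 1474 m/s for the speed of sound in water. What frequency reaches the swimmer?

19700 Hz

The swimmer is behind, so the submarine is moving away from it while the swimmer is moving toward the submarine.
Both move, so f' = f · (v + v_o)/(v + v_s).
f' = 19727 × (1474 + 1)/(1474 + 3) = 19727 × 1475/1477 ≈ 19700 Hz.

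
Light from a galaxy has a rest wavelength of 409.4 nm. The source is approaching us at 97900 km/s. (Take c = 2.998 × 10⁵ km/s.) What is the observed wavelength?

291.7 nm

β = v/c = 97900/299800 = 0.3266.
Relativistic Doppler for wavelength: λ' = λ₀ · √((1 − β)/(1 + β)).
λ' = 409.4 × √(0.6734/1.3266) = 409.4 × 0.71251 ≈ 291.7 nm.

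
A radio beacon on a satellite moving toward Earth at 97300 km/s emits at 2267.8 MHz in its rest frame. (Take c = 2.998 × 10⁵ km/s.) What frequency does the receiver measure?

β = v/c = 97300/299800 = 0.3245.
Relativistic Doppler for frequency: f' = f₀ · √((1 + β)/(1 − β)).
f' = 2267.8 × √(1.3245/0.6755) = 2267.8 × 1.40035 ≈ 3175.7 MHz.

3175.7 MHz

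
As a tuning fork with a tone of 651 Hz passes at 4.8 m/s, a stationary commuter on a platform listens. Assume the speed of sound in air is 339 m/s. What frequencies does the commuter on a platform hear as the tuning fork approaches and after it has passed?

Approaching: f₁ = f · v/(v − v_s) = 651 × 339/334.2 ≈ 660 Hz.
Receding: f₂ = f · v/(v + v_s) = 651 × 339/343.8 ≈ 642 Hz.

660 Hz approaching; 642 Hz receding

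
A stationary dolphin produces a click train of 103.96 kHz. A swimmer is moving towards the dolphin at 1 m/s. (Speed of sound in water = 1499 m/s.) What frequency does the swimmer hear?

104.0 kHz

Moving observer, stationary source: f' = f · (v + v_o)/v.
f' = 103.96 × (1499 + 1)/1499 = 103.96 × 1500/1499 ≈ 104.0 kHz.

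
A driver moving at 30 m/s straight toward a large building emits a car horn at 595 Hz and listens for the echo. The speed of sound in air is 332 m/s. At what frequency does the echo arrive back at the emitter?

713 Hz

The large building receives the sound from a moving source: f₁ = f₀ · v/(v − v_e) = 595 × 332/302 ≈ 654 Hz.
On the return leg the driver is a moving observer: f₂ = f₁ · (v + v_e)/v = 654 × 362/332 ≈ 713 Hz.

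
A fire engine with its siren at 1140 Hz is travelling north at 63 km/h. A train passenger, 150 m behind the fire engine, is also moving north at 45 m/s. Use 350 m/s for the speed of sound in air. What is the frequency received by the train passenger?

1225 Hz

63 km/h = 17.5 m/s.
The train passenger is behind, so the fire engine is moving away from it while the train passenger is moving toward the fire engine.
With source receding and observer approaching, f' = f · (v + v_o)/(v + v_s).
f' = 1140 × (350 + 45)/(350 + 17.5) = 1140 × 395/367.5 ≈ 1225 Hz.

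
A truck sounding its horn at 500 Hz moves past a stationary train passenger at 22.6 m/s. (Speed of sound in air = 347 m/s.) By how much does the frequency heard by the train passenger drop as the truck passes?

Approaching: f₁ = f · v/(v − v_s) = 500 × 347/324.4 ≈ 534.8 Hz.
Receding: f₂ = f · v/(v + v_s) = 500 × 347/369.6 ≈ 469.4 Hz.
Drop: f₁ − f₂ = 2f·v·v_s/(v² − v_s²) = 2 × 500 × 347 × 22.6/(347² − 22.6²) ≈ 65.4 Hz.

65.4 Hz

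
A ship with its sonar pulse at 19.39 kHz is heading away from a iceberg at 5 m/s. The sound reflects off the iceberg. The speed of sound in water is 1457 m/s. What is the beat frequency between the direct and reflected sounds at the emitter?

The iceberg receives the sound from a moving source: f₁ = f₀ · v/(v + v_e) = 19.39 × 1457/1462 ≈ 19.3237 kHz.
On the return leg the ship is a moving observer: f₂ = f₁ · (v − v_e)/v = 19.3237 × 1452/1457 ≈ 19.2574 kHz.
Beat against the emitted tone (with f₀ = 19390 Hz): |f₂ − f₀| = 2v_e·f₀/(v + v_e) = 2 × 5 × 19390/1462 ≈ 133 Hz.

133 Hz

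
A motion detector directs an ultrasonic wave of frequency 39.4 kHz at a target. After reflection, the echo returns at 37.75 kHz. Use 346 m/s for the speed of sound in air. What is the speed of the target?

Double Doppler shift off a moving reflector: f₂ = f₀ · (v + u)/(v − u) (u > 0 toward emitter).
Rearranging, u = v · (f₂ − f₀)/(f₂ + f₀) = 346 × -1.65/77.15 ≈ -7.4 m/s.
So the target is moving at 7.4 m/s away from the emitter.

7.4 m/s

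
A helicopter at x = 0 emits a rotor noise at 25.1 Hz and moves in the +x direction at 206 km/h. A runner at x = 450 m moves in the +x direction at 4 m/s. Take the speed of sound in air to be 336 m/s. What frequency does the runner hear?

206 km/h = 57.22 m/s.
The observer lies on the +x side, so the source is heading toward the observer and the observer is heading away from the source.
Both move, so f' = f · (v − v_o)/(v − v_s).
f' = 25.1 × (336 − 4)/(336 − 57.22) = 25.1 × 332/278.78 ≈ 29.9 Hz.

29.9 Hz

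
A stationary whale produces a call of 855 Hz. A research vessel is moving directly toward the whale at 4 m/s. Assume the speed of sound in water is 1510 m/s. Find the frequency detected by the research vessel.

Only the observer moves, toward the source, so f' = f · (v + v_o)/v.
f' = 855 × (1510 + 4)/1510 = 855 × 1514/1510 ≈ 857 Hz.

857 Hz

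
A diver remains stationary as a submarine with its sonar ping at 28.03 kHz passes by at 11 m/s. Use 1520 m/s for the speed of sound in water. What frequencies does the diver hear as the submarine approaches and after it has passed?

Approaching: f₁ = f · v/(v − v_s) = 28.03 × 1520/1509 ≈ 28.2 kHz.
Receding: f₂ = f · v/(v + v_s) = 28.03 × 1520/1531 ≈ 27.8 kHz.

28.2 kHz approaching; 27.8 kHz receding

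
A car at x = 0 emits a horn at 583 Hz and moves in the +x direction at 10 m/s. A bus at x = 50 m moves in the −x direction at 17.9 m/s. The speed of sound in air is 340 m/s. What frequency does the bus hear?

632 Hz

The observer lies on the +x side, so the source is heading toward the observer and the observer is heading toward the source.
General Doppler shift: f' = f · (v + v_o)/(v − v_s).
f' = 583 × (340 + 17.9)/(340 − 10) = 583 × 357.9/330 ≈ 632 Hz.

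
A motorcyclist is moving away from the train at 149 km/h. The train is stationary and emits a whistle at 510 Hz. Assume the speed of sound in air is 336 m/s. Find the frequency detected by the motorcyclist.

447 Hz

149 km/h = 41.39 m/s.
Moving observer, stationary source: f' = f · (v − v_o)/v.
f' = 510 × (336 − 41.39)/336 = 510 × 294.61/336 ≈ 447 Hz.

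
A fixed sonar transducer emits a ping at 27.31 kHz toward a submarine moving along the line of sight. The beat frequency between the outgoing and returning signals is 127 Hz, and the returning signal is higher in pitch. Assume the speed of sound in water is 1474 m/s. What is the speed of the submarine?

Double Doppler shift off a moving reflector: f₂ = f₀ · (v + u)/(v − u) (u > 0 toward emitter).
Returning signal is higher, so f₂ = f₀ + Δf = 27310 + 127 = 27437 Hz.
Rearranging, u = v · (f₂ − f₀)/(f₂ + f₀) = 1474 × 127/54747 ≈ 3.4 m/s.
So the submarine is moving at 3.4 m/s toward the emitter.

3.4 m/s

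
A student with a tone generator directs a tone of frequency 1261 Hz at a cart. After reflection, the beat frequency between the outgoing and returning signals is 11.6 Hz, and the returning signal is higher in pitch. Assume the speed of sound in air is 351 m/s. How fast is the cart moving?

Double Doppler shift off a moving reflector: f₂ = f₀ · (v + u)/(v − u) (u > 0 toward emitter).
Returning signal is higher, so f₂ = f₀ + Δf = 1261 + 11.6 = 1272.6 Hz.
Rearranging, u = v · (f₂ − f₀)/(f₂ + f₀) = 351 × 11.6/2533.6 ≈ 1.61 m/s.
So the cart is moving at 1.61 m/s toward the emitter.

1.61 m/s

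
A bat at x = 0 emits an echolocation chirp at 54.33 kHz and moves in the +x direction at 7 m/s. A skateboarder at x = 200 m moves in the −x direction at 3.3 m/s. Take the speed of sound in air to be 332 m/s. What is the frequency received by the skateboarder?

56.1 kHz

The observer lies on the +x side, so the source is heading toward the observer and the observer is heading toward the source.
Both move, so f' = f · (v + v_o)/(v − v_s).
f' = 54.33 × (332 + 3.3)/(332 − 7) = 54.33 × 335.3/325 ≈ 56.1 kHz.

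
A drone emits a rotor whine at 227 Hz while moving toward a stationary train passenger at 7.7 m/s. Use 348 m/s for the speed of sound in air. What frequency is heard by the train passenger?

With the source moving toward a stationary observer, f' = f · v/(v − v_s).
f' = 227 × 348/(348 − 7.7) = 227 × 348/340.3 ≈ 232 Hz.

232 Hz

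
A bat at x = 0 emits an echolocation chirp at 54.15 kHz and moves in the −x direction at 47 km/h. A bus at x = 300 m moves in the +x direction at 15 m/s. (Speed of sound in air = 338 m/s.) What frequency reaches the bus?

47 km/h = 13.06 m/s.
The observer lies on the +x side, so the source is heading away from the observer and the observer is heading away from the source.
General Doppler shift: f' = f · (v − v_o)/(v + v_s).
f' = 54.15 × (338 − 15)/(338 + 13.06) = 54.15 × 323/351.06 ≈ 49.8 kHz.

49.8 kHz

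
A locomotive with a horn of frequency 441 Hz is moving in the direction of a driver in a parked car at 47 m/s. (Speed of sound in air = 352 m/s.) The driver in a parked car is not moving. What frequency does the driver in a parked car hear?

509 Hz

Only the source moves, toward the listener, so f' = f · v/(v − v_s).
f' = 441 × 352/(352 − 47) = 441 × 352/305 ≈ 509 Hz.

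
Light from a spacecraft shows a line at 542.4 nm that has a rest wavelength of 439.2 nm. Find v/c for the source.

0.208c

λ'/λ₀ = 1.2350 > 1 (redshift), so the source is receding.
λ'/λ₀ = √((1 + β)/(1 − β)) for a receding source ⇒ β = (r² − 1)/(r² + 1) with r = λ'/λ₀.
β = (1.5252 − 1)/(1.5252 + 1) ≈ 0.208.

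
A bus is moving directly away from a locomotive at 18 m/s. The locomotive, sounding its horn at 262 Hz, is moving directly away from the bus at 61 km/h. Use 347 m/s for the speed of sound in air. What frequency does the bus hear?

237 Hz

61 km/h = 16.94 m/s.
With source receding and observer receding, f' = f · (v − v_o)/(v + v_s).
f' = 262 × (347 − 18)/(347 + 16.94) = 262 × 329/363.94 ≈ 237 Hz.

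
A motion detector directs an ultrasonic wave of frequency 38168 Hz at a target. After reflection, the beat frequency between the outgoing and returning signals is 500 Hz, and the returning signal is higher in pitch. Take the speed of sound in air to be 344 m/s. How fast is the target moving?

Double Doppler shift off a moving reflector: f₂ = f₀ · (v + u)/(v − u) (u > 0 toward emitter).
Returning signal is higher, so f₂ = f₀ + Δf = 38168 + 500 = 38668 Hz.
Rearranging, u = v · (f₂ − f₀)/(f₂ + f₀) = 344 × 500/76836 ≈ 2.24 m/s.
So the target is moving at 2.24 m/s toward the emitter.

2.24 m/s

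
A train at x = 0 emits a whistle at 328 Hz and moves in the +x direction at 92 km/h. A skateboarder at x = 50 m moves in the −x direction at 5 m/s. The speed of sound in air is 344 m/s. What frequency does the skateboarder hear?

92 km/h = 25.56 m/s.
The observer lies on the +x side, so the source is heading toward the observer and the observer is heading toward the source.
With source approaching and observer approaching, f' = f · (v + v_o)/(v − v_s).
f' = 328 × (344 + 5)/(344 − 25.56) = 328 × 349/318.44 ≈ 359 Hz.

359 Hz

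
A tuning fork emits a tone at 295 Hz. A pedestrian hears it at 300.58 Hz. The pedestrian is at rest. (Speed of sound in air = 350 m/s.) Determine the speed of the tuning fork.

f' > f, so the tuning fork is approaching.
f' = f · v/(v − v_s) ⇒ v_s = v · |1 − f/f'|.
v_s = 350 × |1 − 295/300.58| = 350 × 0.01856 ≈ 6.5 m/s.

6.5 m/s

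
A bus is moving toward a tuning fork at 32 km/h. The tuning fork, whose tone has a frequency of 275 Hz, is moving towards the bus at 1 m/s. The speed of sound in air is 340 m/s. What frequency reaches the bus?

283 Hz

32 km/h = 8.889 m/s.
With source approaching and observer approaching, f' = f · (v + v_o)/(v − v_s).
f' = 275 × (340 + 8.889)/(340 − 1) = 275 × 348.89/339 ≈ 283 Hz.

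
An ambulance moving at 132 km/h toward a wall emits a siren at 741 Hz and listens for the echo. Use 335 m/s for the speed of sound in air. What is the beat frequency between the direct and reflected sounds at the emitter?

132 km/h = 36.67 m/s.
The wall receives the sound from a moving source: f₁ = f₀ · v/(v − v_e) = 741 × 335/298.33 ≈ 832.1 Hz.
On the return leg the ambulance is a moving observer: f₂ = f₁ · (v + v_e)/v = 832.1 × 371.67/335 ≈ 923.1 Hz.
Beat against the emitted tone: |f₂ − f₀| = 2v_e·f₀/(v − v_e) = 2 × 36.67 × 741/298.33 ≈ 182 Hz.

182 Hz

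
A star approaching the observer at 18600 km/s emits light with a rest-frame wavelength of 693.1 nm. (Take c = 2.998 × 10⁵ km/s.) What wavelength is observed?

651.4 nm

β = v/c = 18600/299800 = 0.0620.
Relativistic Doppler for wavelength: λ' = λ₀ · √((1 − β)/(1 + β)).
λ' = 693.1 × √(0.9380/1.0620) = 693.1 × 0.93977 ≈ 651.4 nm.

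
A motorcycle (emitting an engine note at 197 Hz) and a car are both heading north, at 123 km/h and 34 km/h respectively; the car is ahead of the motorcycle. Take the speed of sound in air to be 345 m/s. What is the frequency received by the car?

123 km/h = 34.17 m/s; 34 km/h = 9.444 m/s.
The car is ahead, so the motorcycle is moving toward it while the car is moving away from the motorcycle.
With source approaching and observer receding, f' = f · (v − v_o)/(v − v_s).
f' = 197 × (345 − 9.444)/(345 − 34.17) = 197 × 335.56/310.83 ≈ 213 Hz.

213 Hz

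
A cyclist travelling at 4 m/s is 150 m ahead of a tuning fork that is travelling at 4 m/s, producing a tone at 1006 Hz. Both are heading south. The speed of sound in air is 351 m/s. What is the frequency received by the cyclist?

1006 Hz

The cyclist is ahead, so the tuning fork is moving toward it while the cyclist is moving away from the tuning fork.
With source approaching and observer receding, f' = f · (v − v_o)/(v − v_s).
f' = 1006 × (351 − 4)/(351 − 4) = 1006 × 347/347 ≈ 1006 Hz.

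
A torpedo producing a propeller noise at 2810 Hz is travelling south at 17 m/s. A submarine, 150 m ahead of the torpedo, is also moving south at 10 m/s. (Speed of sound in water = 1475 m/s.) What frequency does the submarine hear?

2823 Hz

The submarine is ahead, so the torpedo is moving toward it while the submarine is moving away from the torpedo.
Both move, so f' = f · (v − v_o)/(v − v_s).
f' = 2810 × (1475 − 10)/(1475 − 17) = 2810 × 1465/1458 ≈ 2823 Hz.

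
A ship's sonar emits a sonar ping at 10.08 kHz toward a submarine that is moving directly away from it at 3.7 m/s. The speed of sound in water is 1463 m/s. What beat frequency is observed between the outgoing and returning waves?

50.9 Hz

At the submarine (a moving observer), f₁ = f₀ · (v − u)/v = 10.08 × 1459.3/1463 ≈ 10.0545 kHz.
On reflection it acts as a source moving away from the stationary detector: f₂ = f₁ · v/(v + u) = 10.0545 × 1463/1466.7 ≈ 10.0291 kHz.
Beat frequency (with f₀ = 10080 Hz): |f₂ − f₀| = 2u·f₀/(v + u) = 2 × 3.7 × 10080/1466.7 ≈ 50.9 Hz.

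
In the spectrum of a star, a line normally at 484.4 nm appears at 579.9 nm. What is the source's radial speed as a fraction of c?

λ'/λ₀ = 1.1972 > 1 (redshift), so the source is receding.
λ'/λ₀ = √((1 + β)/(1 − β)) for a receding source ⇒ β = (r² − 1)/(r² + 1) with r = λ'/λ₀.
β = (1.4332 − 1)/(1.4332 + 1) ≈ 0.178.

0.178c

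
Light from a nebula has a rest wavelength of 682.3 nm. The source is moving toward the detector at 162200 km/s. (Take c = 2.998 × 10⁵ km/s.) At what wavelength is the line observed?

β = v/c = 162200/299800 = 0.5410.
Relativistic Doppler for wavelength: λ' = λ₀ · √((1 − β)/(1 + β)).
λ' = 682.3 × √(0.4590/1.5410) = 682.3 × 0.54574 ≈ 372.4 nm.

372.4 nm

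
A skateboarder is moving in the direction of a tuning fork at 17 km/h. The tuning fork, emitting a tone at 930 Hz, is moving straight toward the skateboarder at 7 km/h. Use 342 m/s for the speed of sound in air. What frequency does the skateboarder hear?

7 km/h = 1.944 m/s; 17 km/h = 4.722 m/s.
Both move, so f' = f · (v + v_o)/(v − v_s).
f' = 930 × (342 + 4.722)/(342 − 1.944) = 930 × 346.72/340.06 ≈ 948 Hz.

948 Hz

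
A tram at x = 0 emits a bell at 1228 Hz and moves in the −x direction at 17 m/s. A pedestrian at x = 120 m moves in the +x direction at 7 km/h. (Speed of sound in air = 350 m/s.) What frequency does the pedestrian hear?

7 km/h = 1.944 m/s.
The observer lies on the +x side, so the source is heading away from the observer and the observer is heading away from the source.
Both move, so f' = f · (v − v_o)/(v + v_s).
f' = 1228 × (350 − 1.944)/(350 + 17) = 1228 × 348.06/367 ≈ 1165 Hz.

1165 Hz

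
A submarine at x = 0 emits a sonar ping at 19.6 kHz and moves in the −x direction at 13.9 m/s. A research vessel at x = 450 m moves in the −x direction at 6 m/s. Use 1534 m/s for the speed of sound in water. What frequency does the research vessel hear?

19.50 kHz

The observer lies on the +x side, so the source is heading away from the observer and the observer is heading toward the source.
Both move, so f' = f · (v + v_o)/(v + v_s).
f' = 19.6 × (1534 + 6)/(1534 + 13.9) = 19.6 × 1540/1547.9 ≈ 19.50 kHz.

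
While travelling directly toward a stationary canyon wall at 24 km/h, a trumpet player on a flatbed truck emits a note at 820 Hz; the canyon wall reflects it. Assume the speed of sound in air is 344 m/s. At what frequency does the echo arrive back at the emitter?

24 km/h = 6.667 m/s.
The canyon wall receives the sound from a moving source: f₁ = f₀ · v/(v − v_e) = 820 × 344/337.33 ≈ 836 Hz.
On the return leg the trumpet player on a flatbed truck is a moving observer: f₂ = f₁ · (v + v_e)/v = 836 × 350.67/344 ≈ 852 Hz.

852 Hz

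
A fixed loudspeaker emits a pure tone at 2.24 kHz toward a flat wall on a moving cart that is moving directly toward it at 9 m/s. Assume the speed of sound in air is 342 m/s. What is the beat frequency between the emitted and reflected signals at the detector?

121 Hz

The flat wall on a moving cart first receives the wave as a moving observer: f₁ = f₀ · (v + u)/v = 2.24 × (342 + 9)/342 ≈ 2.2989 kHz.
The reflection then acts as a moving source: f₂ = f₁ · v/(v − u) ≈ 2.3611 kHz.
Beat frequency (with f₀ = 2240 Hz): |f₂ − f₀| = 2u·f₀/(v − u) = 2 × 9 × 2240/333 ≈ 121 Hz.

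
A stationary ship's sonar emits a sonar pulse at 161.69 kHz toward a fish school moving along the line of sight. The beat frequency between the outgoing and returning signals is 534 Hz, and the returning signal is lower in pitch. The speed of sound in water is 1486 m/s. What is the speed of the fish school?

Double Doppler shift off a moving reflector: f₂ = f₀ · (v + u)/(v − u) (u > 0 toward emitter).
Returning signal is lower, so f₂ = f₀ − Δf = 161690 − 534 = 161156 Hz.
Rearranging, u = v · (f₂ − f₀)/(f₂ + f₀) = 1486 × -534/322846 ≈ -2.46 m/s.
So the fish school is moving at 2.46 m/s away from the emitter.

2.46 m/s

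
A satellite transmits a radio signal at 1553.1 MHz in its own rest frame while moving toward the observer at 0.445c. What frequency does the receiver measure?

2506.0 MHz

Relativistic Doppler for frequency: f' = f₀ · √((1 + β)/(1 − β)).
f' = 1553.1 × √(1.4450/0.5550) = 1553.1 × 1.61357 ≈ 2506.0 MHz.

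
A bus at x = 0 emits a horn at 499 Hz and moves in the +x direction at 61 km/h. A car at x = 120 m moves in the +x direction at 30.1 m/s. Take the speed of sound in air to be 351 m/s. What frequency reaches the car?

61 km/h = 16.94 m/s.
The observer lies on the +x side, so the source is heading toward the observer and the observer is heading away from the source.
Both move, so f' = f · (v − v_o)/(v − v_s).
f' = 499 × (351 − 30.1)/(351 − 16.94) = 499 × 320.9/334.06 ≈ 479 Hz.

479 Hz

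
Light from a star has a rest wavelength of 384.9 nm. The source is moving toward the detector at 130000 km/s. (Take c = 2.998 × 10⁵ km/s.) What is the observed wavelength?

β = v/c = 130000/299800 = 0.4336.
Relativistic Doppler for wavelength: λ' = λ₀ · √((1 − β)/(1 + β)).
λ' = 384.9 × √(0.5664/1.4336) = 384.9 × 0.62854 ≈ 241.9 nm.

241.9 nm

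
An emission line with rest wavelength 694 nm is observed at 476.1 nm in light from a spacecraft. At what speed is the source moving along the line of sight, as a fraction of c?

0.360

λ'/λ₀ = 0.6860 < 1 (blueshift), so the source is approaching.
λ'/λ₀ = √((1 − β)/(1 + β)) for an approaching source ⇒ β = (1 − r²)/(1 + r²) with r = λ'/λ₀.
β = (1 − 0.4706)/(1 + 0.4706) ≈ 0.360.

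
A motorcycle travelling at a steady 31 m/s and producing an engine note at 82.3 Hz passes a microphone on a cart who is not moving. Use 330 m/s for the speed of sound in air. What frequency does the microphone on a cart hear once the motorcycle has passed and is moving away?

75 Hz

Receding: f₂ = f · v/(v + v_s) = 82.3 × 330/361 ≈ 75 Hz.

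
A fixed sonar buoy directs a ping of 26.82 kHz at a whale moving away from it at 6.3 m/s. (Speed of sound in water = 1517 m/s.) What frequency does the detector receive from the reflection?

The whale first receives the wave as a moving observer: f₁ = f₀ · (v − u)/v = 26.82 × (1517 − 6.3)/1517 ≈ 26.7 kHz.
The reflection then acts as a moving source: f₂ = f₁ · v/(v + u) ≈ 26.6 kHz.

26.6 kHz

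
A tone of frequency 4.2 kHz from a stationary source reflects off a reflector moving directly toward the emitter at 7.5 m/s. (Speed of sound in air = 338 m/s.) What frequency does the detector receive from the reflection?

The reflector first receives the wave as a moving observer: f₁ = f₀ · (v + u)/v = 4.2 × (338 + 7.5)/338 ≈ 4.29 kHz.
The reflection then acts as a moving source: f₂ = f₁ · v/(v − u) ≈ 4.39 kHz.
Equivalently f₂ = f₀ · (v + u)/(v − u).

4.39 kHz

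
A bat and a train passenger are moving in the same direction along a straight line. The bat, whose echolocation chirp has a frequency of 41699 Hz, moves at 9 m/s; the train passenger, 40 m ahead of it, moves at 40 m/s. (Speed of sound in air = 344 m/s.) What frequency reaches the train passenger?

The train passenger is ahead, so the bat is moving toward it while the train passenger is moving away from the bat.
General Doppler shift: f' = f · (v − v_o)/(v − v_s).
f' = 41699 × (344 − 40)/(344 − 9) = 41699 × 304/335 ≈ 37840 Hz.

37840 Hz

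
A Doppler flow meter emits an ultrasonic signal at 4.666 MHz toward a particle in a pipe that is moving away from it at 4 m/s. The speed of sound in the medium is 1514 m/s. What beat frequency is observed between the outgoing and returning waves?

24590 Hz

The particle in a pipe first receives the wave as a moving observer: f₁ = f₀ · (v − u)/v = 4.666 × (1514 − 4)/1514 ≈ 4.6537 MHz.
On reflection it acts as a source moving away from the stationary detector: f₂ = f₁ · v/(v + u) = 4.6537 × 1514/1518 ≈ 4.6414 MHz.
Equivalently f₂ = f₀ · (v − u)/(v + u).
Beat frequency (with f₀ = 4666000 Hz): |f₂ − f₀| = 2u·f₀/(v + u) = 2 × 4 × 4666000/1518 ≈ 24590 Hz.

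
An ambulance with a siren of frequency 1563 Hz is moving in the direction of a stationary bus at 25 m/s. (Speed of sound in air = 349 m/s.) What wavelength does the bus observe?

Moving source, stationary observer: f' = f · v/(v − v_s) since the source is approaching.
f' = 1563 × 349/(349 − 25) ≈ 1684 Hz.
λ' = v/f' = 349/1683.6 ≈ 20.7 cm.

20.7 cm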